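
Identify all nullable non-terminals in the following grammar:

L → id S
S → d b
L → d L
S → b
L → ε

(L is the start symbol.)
{ 'L' }

A non-terminal is nullable if it can derive ε (the empty string): either it has an ε-production, or it has a production whose right-hand side consists entirely of nullable non-terminals.

ε-productions: L → ε
So L is immediately nullable.
No further non-terminal can be added: every production for the remaining non-terminals contains a terminal or a non-nullable non-terminal.
Nullable = { 'L' }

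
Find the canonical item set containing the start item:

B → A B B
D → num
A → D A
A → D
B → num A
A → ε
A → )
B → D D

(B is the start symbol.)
First, augment the grammar with B' → B
I₀ = CLOSURE({ [B' → . B] }):
  [B' → . B] has the dot before B: add [B → . A B B], [B → . num A], [B → . D D]
  [B → . A B B] has the dot before A: add [A → . D A], [A → . D], [A → .], [A → . )]
  [B → . D D] has the dot before D: add [D → . num]
No further items can be added.

I₀ = { [A → . )], [A → . D A], [A → . D], [A → .], [B → . A B B], [B → . D D], [B → . num A], [B' → . B], [D → . num] }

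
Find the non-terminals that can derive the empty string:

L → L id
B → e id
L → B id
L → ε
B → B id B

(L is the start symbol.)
{ 'L' }

ε-productions: L → ε
So L is immediately nullable.
No further non-terminal can be added: every production for the remaining non-terminals contains a terminal or a non-nullable non-terminal.
Nullable = { 'L' }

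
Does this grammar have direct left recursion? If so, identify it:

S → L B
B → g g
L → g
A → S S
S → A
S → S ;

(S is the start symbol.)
Yes, S is left-recursive

S → L B: starts with L
B → g g: starts with g
L → g: starts with g
A → S S: starts with S
S → A: starts with A
S → S ;: LEFT RECURSIVE (starts with S)

The grammar has direct left recursion on: S.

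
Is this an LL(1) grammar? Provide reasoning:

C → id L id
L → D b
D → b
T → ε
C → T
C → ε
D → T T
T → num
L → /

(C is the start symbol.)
No. Predict set conflict for C: { $ }

A grammar is LL(1) if for each non-terminal N with multiple productions, the predict sets of those productions are pairwise disjoint, where PREDICT(N → α) = (FIRST(α) \ {ε}) ∪ (FOLLOW(N) if α ⇒* ε).

Relevant sets:
  FIRST(T) = { 'num', ε }
  FIRST(D) = { 'b', 'num', ε }
  FOLLOW(C) = { $ }
  FOLLOW(D) = { 'b' }
  FOLLOW(T) = { $, 'b', 'num' }

For C:
  PREDICT(C → id L id) = { 'id' }
  PREDICT(C → T) = { $, 'num' }
  PREDICT(C → ε) = { $ }
For L:
  PREDICT(L → D b) = { 'b', 'num' }
  PREDICT(L → '/') = { '/' }
For D:
  PREDICT(D → b) = { 'b' }
  PREDICT(D → T T) = { 'b', 'num' }
For T:
  PREDICT(T → ε) = { $, 'b', 'num' }
  PREDICT(T → num) = { 'num' }

Conflict found: Predict set conflict for C: { $ }
The grammar is NOT LL(1).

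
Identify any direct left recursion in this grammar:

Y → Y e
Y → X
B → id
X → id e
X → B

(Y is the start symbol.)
Y → Y e: LEFT RECURSIVE (starts with Y)
Y → X: starts with X
B → id: starts with id
X → id e: starts with id
X → B: starts with B

The grammar has direct left recursion on: Y.

Answer: Yes, Y is left-recursive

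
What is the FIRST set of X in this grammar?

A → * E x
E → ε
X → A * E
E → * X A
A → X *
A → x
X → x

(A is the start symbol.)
To compute FIRST(X), examine every production with X on the left-hand side, reading each right-hand side left to right until a non-nullable symbol is reached.

FIRST sets of the other non-terminals involved (by the same procedure, iterated to a fixed point):
  FIRST(A) = { '*', 'x' }

From X → A * E:
  - A is a non-terminal: add FIRST(A) \ {ε} = { '*', 'x' }
    A is not nullable, so stop
From X → x:
  - x is a terminal: add 'x' and stop

Collecting: FIRST(X) = { '*', 'x' }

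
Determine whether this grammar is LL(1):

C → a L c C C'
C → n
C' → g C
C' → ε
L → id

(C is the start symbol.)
No. Predict set conflict for C': { 'g' }

A grammar is LL(1) if for each non-terminal N with multiple productions, the predict sets of those productions are pairwise disjoint, where PREDICT(N → α) = (FIRST(α) \ {ε}) ∪ (FOLLOW(N) if α ⇒* ε).

Relevant sets:
  FOLLOW(C') = { $, 'g' }

For C:
  PREDICT(C → a L c C C') = { 'a' }
  PREDICT(C → n) = { 'n' }
For C':
  PREDICT(C' → g C) = { 'g' }
  PREDICT(C' → ε) = { $, 'g' }
L has a single production, so nothing to check there.

Conflict found: Predict set conflict for C': { 'g' }
The grammar is NOT LL(1).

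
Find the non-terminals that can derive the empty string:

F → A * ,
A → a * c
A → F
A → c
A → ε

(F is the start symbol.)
A non-terminal is nullable if it can derive ε (the empty string): either it has an ε-production, or it has a production whose right-hand side consists entirely of nullable non-terminals.

ε-productions: A → ε
So A is immediately nullable.
No further non-terminal can be added: every production for the remaining non-terminals contains a terminal or a non-nullable non-terminal.
Nullable = { 'A' }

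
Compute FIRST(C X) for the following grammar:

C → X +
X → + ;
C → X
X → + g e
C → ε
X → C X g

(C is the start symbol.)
{ '+' }

FIRST sets of the non-terminals involved (from the grammar, by fixed-point iteration):
  FIRST(C) = { '+', ε }
  FIRST(X) = { '+' }

To compute FIRST(C X), process the symbols left to right:
Symbol C is a non-terminal. Add FIRST(C) \ {ε} = { '+' }
C is nullable (ε ∈ FIRST(C)), continue to the next symbol.
Symbol X is a non-terminal. Add FIRST(X) \ {ε} = { '+' }
X is not nullable (ε ∉ FIRST(X)), so stop here.
FIRST(C X) = { '+' }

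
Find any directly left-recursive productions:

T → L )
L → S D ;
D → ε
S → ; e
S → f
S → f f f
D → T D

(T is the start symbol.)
Direct left recursion occurs when N → N α for some non-terminal N (the right-hand side begins with the left-hand side itself).

T → L ): starts with L
L → S D ;: starts with S
D → ε: starts with ε
S → ; e: starts with ';'
S → f: starts with f
S → f f f: starts with f
D → T D: starts with T

No direct left recursion found.

Answer: No direct left recursion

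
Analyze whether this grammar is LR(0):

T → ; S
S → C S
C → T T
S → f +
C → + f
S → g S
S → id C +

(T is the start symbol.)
Yes, the grammar is LR(0)

Augment with T' → T and build the canonical LR(0) collection (I0 = CLOSURE({[T' → . T]}), then GOTO on every symbol after a dot until no new states appear). It has 17 states:
  I0: { [T → . ; S], [T' → . T] }  — shift
  I1: { [C → . + f], [C → . T T], [S → . C S], [S → . f +], [S → . g S], [S → . id C +], [T → . ; S], [T → ; . S] }  — shift
  I2: { [T' → T .] }  — accept
  I3: { [C → + . f] }  — shift
  I4: { [C → . + f], [C → . T T], [S → . C S], [S → . f +], [S → . g S], [S → . id C +], [S → C . S], [T → . ; S] }  — shift
  I5: { [T → ; S .] }  — reduce
  I6: { [C → T . T], [T → . ; S] }  — shift
  I7: { [S → f . +] }  — shift
  I8: { [C → . + f], [C → . T T], [S → . C S], [S → . f +], [S → . g S], [S → . id C +], [S → g . S], [T → . ; S] }  — shift
  I9: { [C → . + f], [C → . T T], [S → id . C +], [T → . ; S] }  — shift
  I10: { [S → id C . +] }  — shift
  I11: { [S → id C + .] }  — reduce
  I12: { [S → g S .] }  — reduce
  I13: { [S → f + .] }  — reduce
  I14: { [C → T T .] }  — reduce
  I15: { [S → C S .] }  — reduce
  I16: { [C → + f .] }  — reduce

Every state is either a pure shift/goto state or contains exactly one complete item and nothing to shift — no conflicts. The grammar is LR(0).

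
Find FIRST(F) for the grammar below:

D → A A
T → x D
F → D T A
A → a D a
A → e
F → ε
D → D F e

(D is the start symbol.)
{ 'a', 'e', ε }

FIRST sets of the other non-terminals involved (by the same procedure, iterated to a fixed point):
  FIRST(D) = { 'a', 'e' }

From F → D T A:
  - D is a non-terminal: add FIRST(D) \ {ε} = { 'a', 'e' }
    D is not nullable, so stop
From F → ε:
  - ε-production, so ε ∈ FIRST(F)

Collecting: FIRST(F) = { 'a', 'e', ε }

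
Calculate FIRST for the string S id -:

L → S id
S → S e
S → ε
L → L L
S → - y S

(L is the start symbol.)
FIRST sets of the non-terminals involved (from the grammar, by fixed-point iteration):
  FIRST(S) = { '-', 'e', ε }

To compute FIRST(S id -), process the symbols left to right:
Symbol S is a non-terminal. Add FIRST(S) \ {ε} = { '-', 'e' }
S is nullable (ε ∈ FIRST(S)), continue to the next symbol.
Symbol id is a terminal. Add 'id' and stop.
FIRST(S id -) = { '-', 'e', 'id' }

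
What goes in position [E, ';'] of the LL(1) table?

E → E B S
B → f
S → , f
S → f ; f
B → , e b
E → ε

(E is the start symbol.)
To find M[E, ';'], we find productions for E where ';' is in the predict set (PREDICT(N → α) = (FIRST(α) \ {ε}) ∪ (FOLLOW(N) if α ⇒* ε)).

Relevant sets:
  FIRST(E) = { ',', 'f', ε }
  FIRST(B) = { ',', 'f' }
  FOLLOW(E) = { $, ',', 'f' }

E → E B S: PREDICT = { ',', 'f' }
E → ε: PREDICT = { $, ',', 'f' }

M[E, ';'] is empty (no production applies)

Answer: Empty (error entry)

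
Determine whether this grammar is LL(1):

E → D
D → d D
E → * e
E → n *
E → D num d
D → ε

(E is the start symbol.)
A grammar is LL(1) if for each non-terminal N with multiple productions, the predict sets of those productions are pairwise disjoint, where PREDICT(N → α) = (FIRST(α) \ {ε}) ∪ (FOLLOW(N) if α ⇒* ε).

Relevant sets:
  FIRST(D) = { 'd', ε }
  FOLLOW(E) = { $ }
  FOLLOW(D) = { $, 'num' }

For E:
  PREDICT(E → D) = { $, 'd' }
  PREDICT(E → '*' e) = { '*' }
  PREDICT(E → n '*') = { 'n' }
  PREDICT(E → D num d) = { 'd', 'num' }
For D:
  PREDICT(D → d D) = { 'd' }
  PREDICT(D → ε) = { $, 'num' }

Conflict found: Predict set conflict for E: { 'd' }
The grammar is NOT LL(1).

Answer: No. Predict set conflict for E: { 'd' }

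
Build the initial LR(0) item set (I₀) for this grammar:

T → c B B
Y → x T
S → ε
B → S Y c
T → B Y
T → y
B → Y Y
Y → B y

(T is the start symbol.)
First, augment the grammar with T' → T
I₀ = CLOSURE({ [T' → . T] }):
  [T' → . T] has the dot before T: add [T → . c B B], [T → . B Y], [T → . y]
  [T → . B Y] has the dot before B: add [B → . S Y c], [B → . Y Y]
  [B → . S Y c] has the dot before S: add [S → .]
  [B → . Y Y] has the dot before Y: add [Y → . x T], [Y → . B y]
No further items can be added.

I₀ = { [B → . S Y c], [B → . Y Y], [S → .], [T → . B Y], [T → . c B B], [T → . y], [T' → . T], [Y → . B y], [Y → . x T] }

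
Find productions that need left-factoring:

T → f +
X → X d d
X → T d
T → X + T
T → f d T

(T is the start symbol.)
Left-factoring is needed when two productions for the same non-terminal
share a common prefix on the right-hand side.

Productions for T:
  T → f +
  T → X + T
  T → f d T
Productions for X:
  X → X d d
  X → T d

Found common prefix 'f' in productions for T

Answer: Yes, T has productions with common prefix 'f'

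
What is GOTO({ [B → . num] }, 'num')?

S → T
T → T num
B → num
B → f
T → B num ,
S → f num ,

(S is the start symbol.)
GOTO(I, 'num') = CLOSURE({ [A → αX.β] : [A → α.Xβ] ∈ I, X = 'num' })

Items with dot before 'num', with the dot advanced:
  [B → . num] → [B → num .]
Closure adds nothing (no advanced item has the dot before a non-terminal).

GOTO = { [B → num .] }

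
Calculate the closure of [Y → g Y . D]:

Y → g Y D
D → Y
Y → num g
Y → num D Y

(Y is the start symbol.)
{ [D → . Y], [Y → . g Y D], [Y → . num D Y], [Y → . num g], [Y → g Y . D] }

Start with: [Y → g Y . D]
  [Y → g Y . D] has the dot before D: add [D → . Y]
  [D → . Y] has the dot before Y: add [Y → . g Y D], [Y → . num g], [Y → . num D Y]
No further items can be added.

CLOSURE = { [D → . Y], [Y → . g Y D], [Y → . num D Y], [Y → . num g], [Y → g Y . D] }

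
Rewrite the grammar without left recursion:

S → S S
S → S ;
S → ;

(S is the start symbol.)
S is directly left-recursive. The standard transformation for
  A → A α₁ | ... | A α_m | β₁ | ... | β_n
is
  A  → β₁ A' | ... | β_n A'
  A' → α₁ A' | ... | α_m A' | ε

S → ; becomes S → ; S'
S → S S becomes S' → S S'
S → S ; becomes S' → ; S'
Add S' → ε

Resulting grammar:
S → ; S'
S' → S S'
S' → ; S'
S' → ε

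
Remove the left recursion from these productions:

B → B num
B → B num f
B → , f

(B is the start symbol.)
B → , f B'
B' → num B'
B' → num f B'
B' → ε

B is directly left-recursive. The standard transformation for
  A → A α₁ | ... | A α_m | β₁ | ... | β_n
is
  A  → β₁ A' | ... | β_n A'
  A' → α₁ A' | ... | α_m A' | ε

B → , f becomes B → , f B'
B → B num becomes B' → num B'
B → B num f becomes B' → num f B'
Add B' → ε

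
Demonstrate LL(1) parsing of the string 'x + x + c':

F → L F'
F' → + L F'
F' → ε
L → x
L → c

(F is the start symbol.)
Stack is shown with the top on the left.

Stack     Input        Action
-----------------------------
F $       x + x + c $  output F → L F'
L F' $    x + x + c $  output L → x
x F' $    x + x + c $  match 'x'
F' $      + x + c $    output F' → + L F'
+ L F' $  + x + c $    match '+'
L F' $    x + c $      output L → x
x F' $    x + c $      match 'x'
F' $      + c $        output F' → + L F'
+ L F' $  + c $        match '+'
L F' $    c $          output L → c
c F' $    c $          match 'c'
F' $      $            output F' → ε
$         $            accept

The string is accepted.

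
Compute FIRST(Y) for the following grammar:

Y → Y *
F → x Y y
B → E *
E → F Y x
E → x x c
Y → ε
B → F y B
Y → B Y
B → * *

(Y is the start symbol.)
To compute FIRST(Y), examine every production with Y on the left-hand side, reading each right-hand side left to right until a non-nullable symbol is reached.

FIRST sets of the other non-terminals involved (by the same procedure, iterated to a fixed point):
  FIRST(B) = { '*', 'x' }

From Y → Y *:
  - Y is the symbol being defined: contributes nothing new
    Y is nullable, so continue to the next symbol
  - '*' is a terminal: add '*' and stop
From Y → ε:
  - ε-production, so ε ∈ FIRST(Y)
From Y → B Y:
  - B is a non-terminal: add FIRST(B) \ {ε} = { '*', 'x' }
    B is not nullable, so stop

Collecting: FIRST(Y) = { '*', 'x', ε }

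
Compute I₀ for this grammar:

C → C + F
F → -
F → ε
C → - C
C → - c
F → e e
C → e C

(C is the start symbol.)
First, augment the grammar with C' → C
I₀ = CLOSURE({ [C' → . C] }):
  [C' → . C] has the dot before C: add [C → . C + F], [C → . - C], [C → . - c], [C → . e C]
No further items can be added.

I₀ = { [C → . - C], [C → . - c], [C → . C + F], [C → . e C], [C' → . C] }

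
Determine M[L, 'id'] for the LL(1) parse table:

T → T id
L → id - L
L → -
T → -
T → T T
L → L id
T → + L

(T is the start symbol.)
To find M[L, 'id'], we find productions for L where 'id' is in the predict set (PREDICT(N → α) = (FIRST(α) \ {ε}) ∪ (FOLLOW(N) if α ⇒* ε)).

Relevant sets:
  FIRST(L) = { '-', 'id' }

L → id - L: PREDICT = { 'id' }
  'id' is in predict set, so this production goes in M[L, 'id']
L → -: PREDICT = { '-' }
L → L id: PREDICT = { '-', 'id' }
  'id' is in predict set, so this production goes in M[L, 'id']

M[L, 'id'] = L → id - L, L → L id  (a multiply-defined cell — the grammar is not LL(1))

Answer: L → id - L, L → L id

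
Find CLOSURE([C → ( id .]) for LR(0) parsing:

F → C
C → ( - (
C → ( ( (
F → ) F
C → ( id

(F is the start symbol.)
To compute CLOSURE, for each item [A → α.Bβ] where B is a non-terminal, add [B → .γ] for all productions B → γ; repeat for the newly added items until nothing changes.

Start with: [C → ( id .]
The dot is at the end, so nothing is added.

CLOSURE = { [C → ( id .] }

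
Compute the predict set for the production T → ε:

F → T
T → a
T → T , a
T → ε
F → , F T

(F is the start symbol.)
PREDICT(T → ε) = (FIRST(RHS) \ {ε}) ∪ (FOLLOW(T) if ε ∈ FIRST(RHS), i.e. RHS ⇒* ε)
The right-hand side is ε (FIRST(ε) = { ε }), so the predict set is FOLLOW(T) = { $, ',', 'a' }
PREDICT(T → ε) = { $, ',', 'a' }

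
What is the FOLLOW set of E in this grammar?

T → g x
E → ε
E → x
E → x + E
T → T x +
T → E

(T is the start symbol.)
To compute FOLLOW(E), find every occurrence of E on a right-hand side N → α E β: add FIRST(β) \ {ε}, and if β is empty or nullable also add FOLLOW(N). Iterate to a fixed point.

In E → x + E: E is at the end; this adds FOLLOW(E) to itself — nothing new
In T → E: E is at the end, add FOLLOW(T)

The FOLLOW sets referred to above (computed the same way, to a fixed point):
  FOLLOW(T) = { $, 'x' }

Taking the union: FOLLOW(E) = { $, 'x' }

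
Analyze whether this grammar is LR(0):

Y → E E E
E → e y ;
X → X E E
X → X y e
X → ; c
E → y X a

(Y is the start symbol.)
Yes, the grammar is LR(0)

Augment with Y' → Y and build the canonical LR(0) collection (I0 = CLOSURE({[Y' → . Y]}), then GOTO on every symbol after a dot until no new states appear). It has 17 states:
  I0: { [E → . e y ;], [E → . y X a], [Y → . E E E], [Y' → . Y] }  — shift
  I1: { [E → . e y ;], [E → . y X a], [Y → E . E E] }  — shift
  I2: { [Y' → Y .] }  — accept
  I3: { [E → e . y ;] }  — shift
  I4: { [E → y . X a], [X → . ; c], [X → . X E E], [X → . X y e] }  — shift
  I5: { [X → ; . c] }  — shift
  I6: { [E → . e y ;], [E → . y X a], [E → y X . a], [X → X . E E], [X → X . y e] }  — shift
  I7: { [E → . e y ;], [E → . y X a], [X → X E . E] }  — shift
  I8: { [E → y X a .] }  — reduce
  I9: { [E → y . X a], [X → . ; c], [X → . X E E], [X → . X y e], [X → X y . e] }  — shift
  I10: { [X → X y e .] }  — reduce
  I11: { [X → X E E .] }  — reduce
  I12: { [X → ; c .] }  — reduce
  I13: { [E → e y . ;] }  — shift
  I14: { [E → e y ; .] }  — reduce
  I15: { [E → . e y ;], [E → . y X a], [Y → E E . E] }  — shift
  I16: { [Y → E E E .] }  — reduce

Every state is either a pure shift/goto state or contains exactly one complete item and nothing to shift — no conflicts. The grammar is LR(0).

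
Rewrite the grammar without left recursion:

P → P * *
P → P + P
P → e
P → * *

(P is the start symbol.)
P is directly left-recursive. The standard transformation for
  A → A α₁ | ... | A α_m | β₁ | ... | β_n
is
  A  → β₁ A' | ... | β_n A'
  A' → α₁ A' | ... | α_m A' | ε

P → e becomes P → e P'
P → * * becomes P → * * P'
P → P * * becomes P' → * * P'
P → P + P becomes P' → + P P'
Add P' → ε

Resulting grammar:
P → e P'
P → * * P'
P' → * * P'
P' → + P P'
P' → ε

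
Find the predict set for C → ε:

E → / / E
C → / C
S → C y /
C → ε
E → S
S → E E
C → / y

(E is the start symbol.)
PREDICT(C → ε) = (FIRST(RHS) \ {ε}) ∪ (FOLLOW(C) if ε ∈ FIRST(RHS), i.e. RHS ⇒* ε)
The right-hand side is ε (FIRST(ε) = { ε }), so the predict set is FOLLOW(C) = { 'y' }
PREDICT(C → ε) = { 'y' }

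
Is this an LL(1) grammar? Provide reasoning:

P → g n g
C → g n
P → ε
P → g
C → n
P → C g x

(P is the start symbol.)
No. Predict set conflict for P: { 'g' }

A grammar is LL(1) if for each non-terminal N with multiple productions, the predict sets of those productions are pairwise disjoint, where PREDICT(N → α) = (FIRST(α) \ {ε}) ∪ (FOLLOW(N) if α ⇒* ε).

Relevant sets:
  FIRST(C) = { 'g', 'n' }
  FOLLOW(P) = { $ }

For P:
  PREDICT(P → g n g) = { 'g' }
  PREDICT(P → ε) = { $ }
  PREDICT(P → g) = { 'g' }
  PREDICT(P → C g x) = { 'g', 'n' }
For C:
  PREDICT(C → g n) = { 'g' }
  PREDICT(C → n) = { 'n' }

Conflict found: Predict set conflict for P: { 'g' }
The grammar is NOT LL(1).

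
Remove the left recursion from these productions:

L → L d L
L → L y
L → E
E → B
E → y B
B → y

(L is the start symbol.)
L → E L'
L' → d L L'
L' → y L'
L' → ε
E → B
E → y B
B → y

L is directly left-recursive. The standard transformation for
  A → A α₁ | ... | A α_m | β₁ | ... | β_n
is
  A  → β₁ A' | ... | β_n A'
  A' → α₁ A' | ... | α_m A' | ε

L → E becomes L → E L'
L → L d L becomes L' → d L L'
L → L y becomes L' → y L'
Add L' → ε

Productions for other non-terminals are unchanged:
  E → B
  E → y B
  B → y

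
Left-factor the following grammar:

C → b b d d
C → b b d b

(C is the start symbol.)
C → b b d C'
C' → d
C' → b

Left-factoring transforms A → αβ₁ | αβ₂ into A → αA' and A' → β₁ | β₂
(α is the longest common prefix among the alternatives). Repeat until
no nonterminal has two alternatives with a common prefix.

Round 1: C has alternatives sharing prefix 'b b d'. Introduce C': C → b b d C'
  Add: C' → d
  Add: C' → b

No remaining common prefixes — done.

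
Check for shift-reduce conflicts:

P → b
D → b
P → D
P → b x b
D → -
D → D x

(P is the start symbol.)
A shift-reduce conflict occurs when an LR(0) state has both:
  - a complete (reduce) item [A → α .] (dot at the end), and
  - a shift item [B → β . c γ] (dot before a terminal).

Augment with P' → P and build the canonical LR(0) collection (I0 = CLOSURE({[P' → . P]}), then GOTO on every symbol after a dot until no new states appear). It has 8 states:
  I0: { [D → . -], [D → . D x], [D → . b], [P → . D], [P → . b x b], [P → . b], [P' → . P] }  — shift
  I1: { [D → - .] }  — reduce
  I2: { [D → D . x], [P → D .] }  — shift, reduce
  I3: { [P' → P .] }  — accept
  I4: { [D → b .], [P → b . x b], [P → b .] }  — shift, 2 reduces
  I5: { [P → b x . b] }  — shift
  I6: { [P → b x b .] }  — reduce
  I7: { [D → D x .] }  — reduce

I2 contains reduce item [P → D .] and shift item [D → D . x] — shift-reduce conflict.
I4 contains reduce items [D → b .], [P → b .] and shift item [P → b . x b] — shift-reduce conflict.

Answer: Yes — I2: [P → D .] vs [D → D . x]; I4: [D → b .] vs [P → b . x b]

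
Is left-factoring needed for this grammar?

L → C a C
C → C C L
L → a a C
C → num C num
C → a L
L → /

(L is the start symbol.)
No, left-factoring is not needed

Left-factoring is needed when two productions for the same non-terminal
share a common prefix on the right-hand side.

Productions for L:
  L → C a C
  L → a a C
  L → /
Productions for C:
  C → C C L
  C → num C num
  C → a L

No common prefixes found.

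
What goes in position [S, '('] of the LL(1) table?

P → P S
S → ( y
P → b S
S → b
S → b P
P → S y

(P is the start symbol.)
To find M[S, '('], we find productions for S where '(' is in the predict set (PREDICT(N → α) = (FIRST(α) \ {ε}) ∪ (FOLLOW(N) if α ⇒* ε)).

S → ( y: PREDICT = { '(' }
  '(' is in predict set, so this production goes in M[S, '(']
S → b: PREDICT = { 'b' }
S → b P: PREDICT = { 'b' }

M[S, '('] = S → ( y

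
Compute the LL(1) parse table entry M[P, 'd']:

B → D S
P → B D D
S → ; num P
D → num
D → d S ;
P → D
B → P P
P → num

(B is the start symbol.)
P → B D D, P → D

To find M[P, 'd'], we find productions for P where 'd' is in the predict set (PREDICT(N → α) = (FIRST(α) \ {ε}) ∪ (FOLLOW(N) if α ⇒* ε)).

Relevant sets:
  FIRST(B) = { 'd', 'num' }
  FIRST(D) = { 'd', 'num' }

P → B D D: PREDICT = { 'd', 'num' }
  'd' is in predict set, so this production goes in M[P, 'd']
P → D: PREDICT = { 'd', 'num' }
  'd' is in predict set, so this production goes in M[P, 'd']
P → num: PREDICT = { 'num' }

M[P, 'd'] = P → B D D, P → D  (a multiply-defined cell — the grammar is not LL(1))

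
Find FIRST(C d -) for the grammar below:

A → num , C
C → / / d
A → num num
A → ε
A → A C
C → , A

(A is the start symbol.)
FIRST sets of the non-terminals involved (from the grammar, by fixed-point iteration):
  FIRST(C) = { ',', '/' }

To compute FIRST(C d -), process the symbols left to right:
Symbol C is a non-terminal. Add FIRST(C) \ {ε} = { ',', '/' }
C is not nullable (ε ∉ FIRST(C)), so stop here.
FIRST(C d -) = { ',', '/' }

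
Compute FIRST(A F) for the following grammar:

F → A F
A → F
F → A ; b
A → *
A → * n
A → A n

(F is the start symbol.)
FIRST sets of the non-terminals involved (from the grammar, by fixed-point iteration):
  FIRST(A) = { '*' }

To compute FIRST(A F), process the symbols left to right:
Symbol A is a non-terminal. Add FIRST(A) \ {ε} = { '*' }
A is not nullable (ε ∉ FIRST(A)), so stop here.
FIRST(A F) = { '*' }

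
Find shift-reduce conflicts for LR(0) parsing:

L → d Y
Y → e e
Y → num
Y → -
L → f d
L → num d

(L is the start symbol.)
No shift-reduce conflicts

A shift-reduce conflict occurs when an LR(0) state has both:
  - a complete (reduce) item [A → α .] (dot at the end), and
  - a shift item [B → β . c γ] (dot before a terminal).

Augment with L' → L and build the canonical LR(0) collection (I0 = CLOSURE({[L' → . L]}), then GOTO on every symbol after a dot until no new states appear). It has 12 states:
  I0: { [L → . d Y], [L → . f d], [L → . num d], [L' → . L] }  — shift
  I1: { [L' → L .] }  — accept
  I2: { [L → d . Y], [Y → . -], [Y → . e e], [Y → . num] }  — shift
  I3: { [L → f . d] }  — shift
  I4: { [L → num . d] }  — shift
  I5: { [L → num d .] }  — reduce
  I6: { [L → f d .] }  — reduce
  I7: { [Y → - .] }  — reduce
  I8: { [L → d Y .] }  — reduce
  I9: { [Y → e . e] }  — shift
  I10: { [Y → num .] }  — reduce
  I11: { [Y → e e .] }  — reduce

No state contains both a complete item and a shift item.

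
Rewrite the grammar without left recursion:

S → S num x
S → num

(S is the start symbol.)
S → num S'
S' → num x S'
S' → ε

S is directly left-recursive. The standard transformation for
  A → A α₁ | ... | A α_m | β₁ | ... | β_n
is
  A  → β₁ A' | ... | β_n A'
  A' → α₁ A' | ... | α_m A' | ε

S → num becomes S → num S'
S → S num x becomes S' → num x S'
Add S' → ε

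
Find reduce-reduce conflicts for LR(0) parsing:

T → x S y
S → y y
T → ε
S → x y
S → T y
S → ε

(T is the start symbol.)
Augment with T' → T and build the canonical LR(0) collection (I0 = CLOSURE({[T' → . T]}), then GOTO on every symbol after a dot until no new states appear). It has 11 states:
  I0: { [T → . x S y], [T → .], [T' → . T] }  — shift, reduce
  I1: { [T' → T .] }  — accept
  I2: { [S → . T y], [S → . x y], [S → . y y], [S → .], [T → . x S y], [T → .], [T → x . S y] }  — shift, 2 reduces
  I3: { [T → x S . y] }  — shift
  I4: { [S → T . y] }  — shift
  I5: { [S → . T y], [S → . x y], [S → . y y], [S → .], [S → x . y], [T → . x S y], [T → .], [T → x . S y] }  — shift, 2 reduces
  I6: { [S → y . y] }  — shift
  I7: { [S → y y .] }  — reduce
  I8: { [S → x y .], [S → y . y] }  — shift, reduce
  I9: { [S → T y .] }  — reduce
  I10: { [T → x S y .] }  — reduce

I2 contains complete items [S → .], [T → .] — reduce-reduce conflict.
I5 contains complete items [S → .], [T → .] — reduce-reduce conflict.

Answer: Yes — I2: [S → .] vs [T → .]; I5: [S → .] vs [T → .]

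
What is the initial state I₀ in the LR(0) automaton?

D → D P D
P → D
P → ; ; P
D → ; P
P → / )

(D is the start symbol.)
{ [D → . ; P], [D → . D P D], [D' → . D] }

First, augment the grammar with D' → D
I₀ = CLOSURE({ [D' → . D] }):
  [D' → . D] has the dot before D: add [D → . D P D], [D → . ; P]
No further items can be added.

I₀ = { [D → . ; P], [D → . D P D], [D' → . D] }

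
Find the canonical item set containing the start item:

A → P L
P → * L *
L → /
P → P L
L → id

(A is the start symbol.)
First, augment the grammar with A' → A
I₀ = CLOSURE({ [A' → . A] }):
  [A' → . A] has the dot before A: add [A → . P L]
  [A → . P L] has the dot before P: add [P → . * L *], [P → . P L]
No further items can be added.

I₀ = { [A → . P L], [A' → . A], [P → . * L *], [P → . P L] }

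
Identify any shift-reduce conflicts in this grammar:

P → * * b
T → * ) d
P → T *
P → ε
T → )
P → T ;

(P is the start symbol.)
Augment with P' → P and build the canonical LR(0) collection (I0 = CLOSURE({[P' → . P]}), then GOTO on every symbol after a dot until no new states appear). It has 11 states:
  I0: { [P → . * * b], [P → . T *], [P → . T ;], [P → .], [P' → . P], [T → . )], [T → . * ) d] }  — shift, reduce
  I1: { [T → ) .] }  — reduce
  I2: { [P → * . * b], [T → * . ) d] }  — shift
  I3: { [P' → P .] }  — accept
  I4: { [P → T . *], [P → T . ;] }  — shift
  I5: { [P → T * .] }  — reduce
  I6: { [P → T ; .] }  — reduce
  I7: { [T → * ) . d] }  — shift
  I8: { [P → * * . b] }  — shift
  I9: { [P → * * b .] }  — reduce
  I10: { [T → * ) d .] }  — reduce

I0 contains reduce item [P → .] and shift items [P → . * * b], [T → . )], [T → . * ) d] — shift-reduce conflict.

Answer: Yes — I0: [P → .] vs [P → . * * b]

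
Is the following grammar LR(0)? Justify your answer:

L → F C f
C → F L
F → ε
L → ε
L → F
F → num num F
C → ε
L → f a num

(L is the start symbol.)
Augment with L' → L and build the canonical LR(0) collection (I0 = CLOSURE({[L' → . L]}), then GOTO on every symbol after a dot until no new states appear). It has 13 states:
  I0: { [F → . num num F], [F → .], [L → . F C f], [L → . F], [L → . f a num], [L → .], [L' → . L] }  — shift, 2 reduces
  I1: { [C → . F L], [C → .], [F → . num num F], [F → .], [L → F . C f], [L → F .] }  — shift, 3 reduces
  I2: { [L' → L .] }  — accept
  I3: { [L → f . a num] }  — shift
  I4: { [F → num . num F] }  — shift
  I5: { [F → . num num F], [F → .], [F → num num . F] }  — shift, reduce
  I6: { [F → num num F .] }  — reduce
  I7: { [L → f a . num] }  — shift
  I8: { [L → f a num .] }  — reduce
  I9: { [L → F C . f] }  — shift
  I10: { [C → F . L], [F → . num num F], [F → .], [L → . F C f], [L → . F], [L → . f a num], [L → .] }  — shift, 2 reduces
  I11: { [C → F L .] }  — reduce
  I12: { [L → F C f .] }  — reduce

Conflict in state I0:
  Shift-reduce conflict between [F → .] and [F → . num num F]
So the grammar is NOT LR(0).

Answer: No. Shift-reduce conflict between [F → .] and [F → . num num F]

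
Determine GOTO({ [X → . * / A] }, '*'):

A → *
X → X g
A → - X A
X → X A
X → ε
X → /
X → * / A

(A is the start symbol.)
GOTO(I, '*') = CLOSURE({ [A → αX.β] : [A → α.Xβ] ∈ I, X = '*' })

Items with dot before '*', with the dot advanced:
  [X → . * / A] → [X → * . / A]
Closure adds nothing (no advanced item has the dot before a non-terminal).

GOTO = { [X → * . / A] }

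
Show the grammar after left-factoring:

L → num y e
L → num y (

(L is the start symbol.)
Left-factoring transforms A → αβ₁ | αβ₂ into A → αA' and A' → β₁ | β₂
(α is the longest common prefix among the alternatives). Repeat until
no nonterminal has two alternatives with a common prefix.

Round 1: L has alternatives sharing prefix 'num y'. Introduce L': L → num y L'
  Add: L' → e
  Add: L' → (

No remaining common prefixes — done.

Resulting grammar:
L → num y L'
L' → e
L' → (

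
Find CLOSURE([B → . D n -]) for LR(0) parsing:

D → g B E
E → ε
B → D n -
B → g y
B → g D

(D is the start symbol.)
Start with: [B → . D n -]
  [B → . D n -] has the dot before D: add [D → . g B E]
No further items can be added.

CLOSURE = { [B → . D n -], [D → . g B E] }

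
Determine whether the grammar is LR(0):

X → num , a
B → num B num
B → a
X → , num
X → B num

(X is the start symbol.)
Yes, the grammar is LR(0)

A grammar is LR(0) if no state in the canonical LR(0) collection has:
  - both a shift item (dot before a terminal) and a complete item (shift-reduce conflict), or
  - two or more complete items (reduce-reduce conflict; the accept item [X' → X .] counts as a complete item here).

Augment with X' → X and build the canonical LR(0) collection (I0 = CLOSURE({[X' → . X]}), then GOTO on every symbol after a dot until no new states appear). It has 13 states:
  I0: { [B → . a], [B → . num B num], [X → . , num], [X → . B num], [X → . num , a], [X' → . X] }  — shift
  I1: { [X → , . num] }  — shift
  I2: { [X → B . num] }  — shift
  I3: { [X' → X .] }  — accept
  I4: { [B → a .] }  — reduce
  I5: { [B → . a], [B → . num B num], [B → num . B num], [X → num . , a] }  — shift
  I6: { [X → num , . a] }  — shift
  I7: { [B → num B . num] }  — shift
  I8: { [B → . a], [B → . num B num], [B → num . B num] }  — shift
  I9: { [B → num B num .] }  — reduce
  I10: { [X → num , a .] }  — reduce
  I11: { [X → B num .] }  — reduce
  I12: { [X → , num .] }  — reduce

Every state is either a pure shift/goto state or contains exactly one complete item and nothing to shift — no conflicts. The grammar is LR(0).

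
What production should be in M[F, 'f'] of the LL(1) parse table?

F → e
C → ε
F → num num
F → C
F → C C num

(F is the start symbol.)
To find M[F, 'f'], we find productions for F where 'f' is in the predict set (PREDICT(N → α) = (FIRST(α) \ {ε}) ∪ (FOLLOW(N) if α ⇒* ε)).

Relevant sets:
  FIRST(C) = { ε }
  FOLLOW(F) = { $ }

F → e: PREDICT = { 'e' }
F → num num: PREDICT = { 'num' }
F → C: PREDICT = { $ }
F → C C num: PREDICT = { 'num' }

M[F, 'f'] is empty (no production applies)

Answer: Empty (error entry)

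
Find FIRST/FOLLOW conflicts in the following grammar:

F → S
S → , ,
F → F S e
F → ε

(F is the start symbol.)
Yes. F → S with FOLLOW(F) on { ',' }; F → F S e with FOLLOW(F) on { ',' }

Nullable non-terminals: F.
FIRST sets used below: FIRST(S) = { ',' }, FIRST(F) = { ',', ε }

F: nullable alternative(s) F → ε; FOLLOW(F) = { $, ',' }
  F → S: FIRST \ {ε} = { ',' } — overlaps FOLLOW(F) on { ',' }: CONFLICT
  F → F S e: FIRST \ {ε} = { ',' } — overlaps FOLLOW(F) on { ',' }: CONFLICT
  F → ε: FIRST \ {ε} = { } — this is the only nullable alternative, skip

S has no nullable alternative, so no FIRST/FOLLOW check is needed there.

So the grammar has 2 FIRST/FOLLOW conflicts (marked CONFLICT above).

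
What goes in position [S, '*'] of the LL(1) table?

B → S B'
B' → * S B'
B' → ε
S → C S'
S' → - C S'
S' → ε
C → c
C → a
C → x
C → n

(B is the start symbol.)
To find M[S, '*'], we find productions for S where '*' is in the predict set (PREDICT(N → α) = (FIRST(α) \ {ε}) ∪ (FOLLOW(N) if α ⇒* ε)).

Relevant sets:
  FIRST(C) = { 'a', 'c', 'n', 'x' }

S → C S': PREDICT = { 'a', 'c', 'n', 'x' }

M[S, '*'] is empty (no production applies)

Answer: Empty (error entry)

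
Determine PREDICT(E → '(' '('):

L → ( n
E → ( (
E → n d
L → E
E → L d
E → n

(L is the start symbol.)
PREDICT(E → '(' '(') = (FIRST(RHS) \ {ε}) ∪ (FOLLOW(E) if ε ∈ FIRST(RHS), i.e. RHS ⇒* ε)
FIRST('(' '(') = { '(' }
ε ∉ FIRST('(' '('), so FOLLOW(E) is not added.
PREDICT(E → '(' '(') = { '(' }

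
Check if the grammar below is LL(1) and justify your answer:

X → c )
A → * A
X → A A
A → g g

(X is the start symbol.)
Relevant sets:
  FIRST(A) = { '*', 'g' }

For X:
  PREDICT(X → c ')') = { 'c' }
  PREDICT(X → A A) = { '*', 'g' }
For A:
  PREDICT(A → '*' A) = { '*' }
  PREDICT(A → g g) = { 'g' }

All predict sets are disjoint. The grammar IS LL(1).

Answer: Yes, the grammar is LL(1).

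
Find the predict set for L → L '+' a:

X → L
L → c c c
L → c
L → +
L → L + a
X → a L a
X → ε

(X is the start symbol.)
PREDICT(L → L '+' a) = (FIRST(RHS) \ {ε}) ∪ (FOLLOW(L) if ε ∈ FIRST(RHS), i.e. RHS ⇒* ε)
FIRST(L) = { '+', 'c' }
FIRST(L '+' a) = { '+', 'c' }
ε ∉ FIRST(L '+' a), so FOLLOW(L) is not added.
PREDICT(L → L '+' a) = { '+', 'c' }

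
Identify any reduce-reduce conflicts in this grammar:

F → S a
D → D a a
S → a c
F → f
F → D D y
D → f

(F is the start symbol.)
Yes — I5: [D → f .] vs [F → f .]

A reduce-reduce conflict occurs when an LR(0) state has two complete items [A → α .] and [B → β .] — both call for a reduction, and with no lookahead the parser cannot choose between them.

Augment with F' → F and build the canonical LR(0) collection (I0 = CLOSURE({[F' → . F]}), then GOTO on every symbol after a dot until no new states appear). It has 13 states:
  I0: { [D → . D a a], [D → . f], [F → . D D y], [F → . S a], [F → . f], [F' → . F], [S → . a c] }  — shift
  I1: { [D → . D a a], [D → . f], [D → D . a a], [F → D . D y] }  — shift
  I2: { [F' → F .] }  — accept
  I3: { [F → S . a] }  — shift
  I4: { [S → a . c] }  — shift
  I5: { [D → f .], [F → f .] }  — 2 reduces
  I6: { [S → a c .] }  — reduce
  I7: { [F → S a .] }  — reduce
  I8: { [D → D . a a], [F → D D . y] }  — shift
  I9: { [D → D a . a] }  — shift
  I10: { [D → f .] }  — reduce
  I11: { [D → D a a .] }  — reduce
  I12: { [F → D D y .] }  — reduce

I5 contains complete items [D → f .], [F → f .] — reduce-reduce conflict.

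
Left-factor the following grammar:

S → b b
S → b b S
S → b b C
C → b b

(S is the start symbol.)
S → b b S'
S' → ε
S' → S
S' → C
C → b b

Left-factoring transforms A → αβ₁ | αβ₂ into A → αA' and A' → β₁ | β₂
(α is the longest common prefix among the alternatives). Repeat until
no nonterminal has two alternatives with a common prefix.

Round 1: S has alternatives sharing prefix 'b b'. Introduce S': S → b b S'
  Add: S' → ε
  Add: S' → S
  Add: S' → C

No remaining common prefixes — done.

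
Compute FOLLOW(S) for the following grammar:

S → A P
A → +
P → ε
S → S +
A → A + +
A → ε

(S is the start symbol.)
To compute FOLLOW(S), find every occurrence of S on a right-hand side N → α S β: add FIRST(β) \ {ε}, and if β is empty or nullable also add FOLLOW(N). Iterate to a fixed point.

S is the start symbol, so $ ∈ FOLLOW(S).
In S → S +: S is followed by '+', add FIRST('+') \ {ε} = { '+' }

Taking the union: FOLLOW(S) = { $, '+' }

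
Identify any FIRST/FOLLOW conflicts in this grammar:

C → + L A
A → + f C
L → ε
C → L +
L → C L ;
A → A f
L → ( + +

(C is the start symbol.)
Yes. L → C L ';' with FOLLOW(L) on { '+' }

Nullable non-terminals: L.
FIRST sets used below: FIRST(C) = { '(', '+' }

L: nullable alternative(s) L → ε; FOLLOW(L) = { '+', ';' }
  L → ε: FIRST \ {ε} = { } — this is the only nullable alternative, skip
  L → C L ;: FIRST \ {ε} = { '(', '+' } — overlaps FOLLOW(L) on { '+' }: CONFLICT
  L → ( + +: FIRST \ {ε} = { '(' } — disjoint from FOLLOW(L)

A, C have no nullable alternative, so no FIRST/FOLLOW check is needed there.

So the grammar has 1 FIRST/FOLLOW conflict (marked CONFLICT above).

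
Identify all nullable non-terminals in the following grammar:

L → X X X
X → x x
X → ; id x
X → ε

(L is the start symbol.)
A non-terminal is nullable if it can derive ε (the empty string): either it has an ε-production, or it has a production whose right-hand side consists entirely of nullable non-terminals.

ε-productions: X → ε
So X is immediately nullable.
L → X X X: every symbol on the right is nullable, so L is nullable too.
Every non-terminal is now nullable.
Nullable = { 'L', 'X' }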